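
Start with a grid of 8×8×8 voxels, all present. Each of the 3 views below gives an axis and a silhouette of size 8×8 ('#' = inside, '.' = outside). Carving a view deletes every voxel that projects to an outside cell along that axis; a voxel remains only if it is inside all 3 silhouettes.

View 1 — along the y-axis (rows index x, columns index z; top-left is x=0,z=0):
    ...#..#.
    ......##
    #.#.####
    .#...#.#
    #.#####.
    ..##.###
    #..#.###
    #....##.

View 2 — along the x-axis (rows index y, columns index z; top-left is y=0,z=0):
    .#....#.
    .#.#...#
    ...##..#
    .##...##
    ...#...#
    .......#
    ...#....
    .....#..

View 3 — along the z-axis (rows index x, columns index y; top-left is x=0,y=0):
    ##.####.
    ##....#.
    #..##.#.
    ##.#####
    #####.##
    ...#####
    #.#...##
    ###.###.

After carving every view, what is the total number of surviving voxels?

full grid |V| = 512
after view 1 [y-axis, 32 of 64 cells solid] → remaining = 256
after view 2 [x-axis, 17 of 64 cells solid] → remaining = 69
after view 3 [z-axis, 42 of 64 cells solid] → remaining = 43

remaining voxels: 43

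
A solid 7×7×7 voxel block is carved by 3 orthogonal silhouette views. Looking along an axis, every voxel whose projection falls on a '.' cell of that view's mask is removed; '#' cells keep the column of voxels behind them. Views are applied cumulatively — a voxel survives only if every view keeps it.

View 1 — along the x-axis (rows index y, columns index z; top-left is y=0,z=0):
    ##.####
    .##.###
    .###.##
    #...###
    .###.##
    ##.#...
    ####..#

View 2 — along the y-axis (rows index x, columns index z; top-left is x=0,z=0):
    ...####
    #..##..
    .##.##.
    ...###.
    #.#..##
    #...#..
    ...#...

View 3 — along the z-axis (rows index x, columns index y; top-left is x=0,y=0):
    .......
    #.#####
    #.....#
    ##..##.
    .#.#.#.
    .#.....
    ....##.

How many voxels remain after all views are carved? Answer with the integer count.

voxel count = 34

initial block: 7^3 = 343
[1] x-view keeps 33 columns → grid now 231
[2] y-view keeps 21 columns → grid now 93
[3] z-view keeps 18 columns → grid now 34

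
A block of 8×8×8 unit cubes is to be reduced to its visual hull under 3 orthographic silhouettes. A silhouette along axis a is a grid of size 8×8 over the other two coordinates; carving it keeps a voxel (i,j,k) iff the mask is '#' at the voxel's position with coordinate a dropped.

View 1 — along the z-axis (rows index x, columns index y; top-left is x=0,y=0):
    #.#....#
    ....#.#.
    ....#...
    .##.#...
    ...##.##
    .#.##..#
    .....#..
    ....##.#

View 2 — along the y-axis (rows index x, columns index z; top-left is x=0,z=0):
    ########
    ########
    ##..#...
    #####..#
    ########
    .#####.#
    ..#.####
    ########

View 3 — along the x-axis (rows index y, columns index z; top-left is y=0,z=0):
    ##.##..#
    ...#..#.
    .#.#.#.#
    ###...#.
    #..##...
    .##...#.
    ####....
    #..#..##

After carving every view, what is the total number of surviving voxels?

start: 8×8×8 = 512 voxels
  1. axis=2 (XY plane), |mask|=21  ⇒  voxels=168
  2. axis=1 (XZ plane), |mask|=52  ⇒  voxels=146
  3. axis=0 (YZ plane), |mask|=29  ⇒  voxels=63

remaining voxels: 63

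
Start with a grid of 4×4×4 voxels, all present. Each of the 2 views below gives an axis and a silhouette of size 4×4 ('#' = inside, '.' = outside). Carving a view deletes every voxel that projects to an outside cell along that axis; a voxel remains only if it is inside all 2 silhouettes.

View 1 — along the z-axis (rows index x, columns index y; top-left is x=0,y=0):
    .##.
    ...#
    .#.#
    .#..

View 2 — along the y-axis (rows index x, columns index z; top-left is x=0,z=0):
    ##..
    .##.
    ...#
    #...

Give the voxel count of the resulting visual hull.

remaining voxels: 9

initial block: 4^3 = 64
carve view 1 (along z, XY-mask fill 6/16): 24 voxels remain
carve view 2 (along y, XZ-mask fill 6/16): 9 voxels remain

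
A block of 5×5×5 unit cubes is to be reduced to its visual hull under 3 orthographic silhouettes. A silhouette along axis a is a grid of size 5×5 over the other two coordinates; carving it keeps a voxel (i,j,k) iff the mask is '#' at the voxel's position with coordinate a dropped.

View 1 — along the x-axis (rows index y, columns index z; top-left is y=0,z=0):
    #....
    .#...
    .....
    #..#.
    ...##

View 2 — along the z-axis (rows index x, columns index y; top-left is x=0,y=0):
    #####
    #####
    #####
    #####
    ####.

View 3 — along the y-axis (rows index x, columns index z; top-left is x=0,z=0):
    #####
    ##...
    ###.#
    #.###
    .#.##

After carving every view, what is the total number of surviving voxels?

full grid |V| = 125
[1] x-view keeps 6 columns → grid now 30
[2] z-view keeps 24 columns → grid now 28
[3] y-view keeps 18 columns → grid now 20

voxel count = 20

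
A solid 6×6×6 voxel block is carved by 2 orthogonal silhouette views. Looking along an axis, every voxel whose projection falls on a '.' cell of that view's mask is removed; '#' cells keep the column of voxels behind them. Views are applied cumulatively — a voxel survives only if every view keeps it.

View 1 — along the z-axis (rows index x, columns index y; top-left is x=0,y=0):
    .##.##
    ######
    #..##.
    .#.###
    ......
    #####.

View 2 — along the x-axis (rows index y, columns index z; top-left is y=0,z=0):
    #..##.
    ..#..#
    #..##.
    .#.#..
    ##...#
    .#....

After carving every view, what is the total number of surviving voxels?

start: 6×6×6 = 216 voxels
[1] z-view keeps 22 columns → grid now 132
[2] x-view keeps 14 columns → grid now 52

|visual hull| = 52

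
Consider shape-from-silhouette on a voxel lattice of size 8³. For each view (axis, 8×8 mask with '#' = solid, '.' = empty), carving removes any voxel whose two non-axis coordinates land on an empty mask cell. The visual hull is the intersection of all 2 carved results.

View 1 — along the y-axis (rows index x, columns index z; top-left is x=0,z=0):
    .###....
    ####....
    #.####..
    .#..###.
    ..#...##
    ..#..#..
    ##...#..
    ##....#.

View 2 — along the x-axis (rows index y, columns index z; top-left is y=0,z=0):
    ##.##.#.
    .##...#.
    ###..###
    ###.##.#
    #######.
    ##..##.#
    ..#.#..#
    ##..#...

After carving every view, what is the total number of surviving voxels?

voxel count = 134

full grid |V| = 512
  1. axis=1 (XZ plane), |mask|=27  ⇒  voxels=216
  2. axis=0 (YZ plane), |mask|=38  ⇒  voxels=134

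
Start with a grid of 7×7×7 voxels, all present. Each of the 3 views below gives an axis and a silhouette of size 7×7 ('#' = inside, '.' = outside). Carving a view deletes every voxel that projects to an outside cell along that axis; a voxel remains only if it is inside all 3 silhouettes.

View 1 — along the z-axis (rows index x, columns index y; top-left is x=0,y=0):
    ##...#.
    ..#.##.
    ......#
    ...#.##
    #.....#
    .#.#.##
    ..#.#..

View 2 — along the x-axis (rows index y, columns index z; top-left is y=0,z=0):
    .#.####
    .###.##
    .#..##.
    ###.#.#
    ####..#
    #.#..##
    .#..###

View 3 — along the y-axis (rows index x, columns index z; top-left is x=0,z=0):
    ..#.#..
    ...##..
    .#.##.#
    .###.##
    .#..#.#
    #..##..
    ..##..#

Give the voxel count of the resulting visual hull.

remaining voxels: 31

start: 7×7×7 = 343 voxels
V1 z: intersect with XY mask (18 set) -- 126 left
V2 x: intersect with YZ mask (31 set) -- 78 left
V3 y: intersect with XZ mask (22 set) -- 31 left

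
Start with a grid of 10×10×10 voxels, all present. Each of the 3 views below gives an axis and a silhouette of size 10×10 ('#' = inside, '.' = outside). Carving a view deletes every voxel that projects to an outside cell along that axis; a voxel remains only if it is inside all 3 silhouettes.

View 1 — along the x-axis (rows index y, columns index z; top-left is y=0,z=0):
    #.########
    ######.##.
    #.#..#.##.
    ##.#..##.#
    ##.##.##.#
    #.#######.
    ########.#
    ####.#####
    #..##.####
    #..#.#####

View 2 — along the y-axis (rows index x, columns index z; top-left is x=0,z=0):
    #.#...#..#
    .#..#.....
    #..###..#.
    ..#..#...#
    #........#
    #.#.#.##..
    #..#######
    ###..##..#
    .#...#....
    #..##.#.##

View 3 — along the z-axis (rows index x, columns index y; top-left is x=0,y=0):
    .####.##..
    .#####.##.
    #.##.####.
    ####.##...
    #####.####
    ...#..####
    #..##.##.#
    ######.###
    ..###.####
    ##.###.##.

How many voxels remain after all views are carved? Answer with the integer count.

|visual hull| = 221

before carving: 1000 voxels (10×10×10)
  1. axis=0 (YZ plane), |mask|=75  ⇒  voxels=750
  2. axis=1 (XZ plane), |mask|=43  ⇒  voxels=324
  3. axis=2 (XY plane), |mask|=69  ⇒  voxels=221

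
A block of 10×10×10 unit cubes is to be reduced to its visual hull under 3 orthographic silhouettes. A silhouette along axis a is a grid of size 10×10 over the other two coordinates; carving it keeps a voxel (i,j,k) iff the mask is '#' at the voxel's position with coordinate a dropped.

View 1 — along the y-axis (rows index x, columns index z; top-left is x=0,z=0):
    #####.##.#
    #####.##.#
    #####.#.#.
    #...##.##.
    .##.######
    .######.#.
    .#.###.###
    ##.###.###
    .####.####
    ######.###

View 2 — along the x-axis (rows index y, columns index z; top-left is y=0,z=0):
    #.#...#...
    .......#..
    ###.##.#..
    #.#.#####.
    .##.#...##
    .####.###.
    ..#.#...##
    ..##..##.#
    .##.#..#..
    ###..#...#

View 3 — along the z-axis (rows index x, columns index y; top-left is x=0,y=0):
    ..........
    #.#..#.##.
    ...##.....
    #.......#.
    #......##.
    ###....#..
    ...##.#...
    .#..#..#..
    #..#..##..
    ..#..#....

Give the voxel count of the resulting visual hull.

full grid |V| = 1000
V1 y: intersect with XZ mask (75 set) -- 750 left
V2 x: intersect with YZ mask (47 set) -- 358 left
V3 z: intersect with XY mask (28 set) -- 101 left

101 voxels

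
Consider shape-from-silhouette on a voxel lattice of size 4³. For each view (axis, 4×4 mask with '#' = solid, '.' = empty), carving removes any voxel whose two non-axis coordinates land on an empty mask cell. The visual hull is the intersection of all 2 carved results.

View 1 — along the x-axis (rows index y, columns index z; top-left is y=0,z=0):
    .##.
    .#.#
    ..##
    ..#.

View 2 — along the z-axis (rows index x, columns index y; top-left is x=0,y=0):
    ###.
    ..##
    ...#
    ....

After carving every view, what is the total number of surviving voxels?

remaining voxels: 10

full grid |V| = 64
step 1: project along x, AND mask (7/16) → |grid| = 28
step 2: project along z, AND mask (6/16) → |grid| = 10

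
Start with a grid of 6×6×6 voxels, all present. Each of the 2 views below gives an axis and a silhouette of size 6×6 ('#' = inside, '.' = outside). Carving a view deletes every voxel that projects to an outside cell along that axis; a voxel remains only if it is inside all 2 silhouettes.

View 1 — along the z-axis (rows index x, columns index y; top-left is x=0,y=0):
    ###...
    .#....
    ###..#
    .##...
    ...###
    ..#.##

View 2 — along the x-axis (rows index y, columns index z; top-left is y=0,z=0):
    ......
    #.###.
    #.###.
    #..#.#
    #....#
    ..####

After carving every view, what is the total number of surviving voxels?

remaining voxels: 51

full grid |V| = 216
[1] z-view keeps 16 columns → grid now 96
[2] x-view keeps 17 columns → grid now 51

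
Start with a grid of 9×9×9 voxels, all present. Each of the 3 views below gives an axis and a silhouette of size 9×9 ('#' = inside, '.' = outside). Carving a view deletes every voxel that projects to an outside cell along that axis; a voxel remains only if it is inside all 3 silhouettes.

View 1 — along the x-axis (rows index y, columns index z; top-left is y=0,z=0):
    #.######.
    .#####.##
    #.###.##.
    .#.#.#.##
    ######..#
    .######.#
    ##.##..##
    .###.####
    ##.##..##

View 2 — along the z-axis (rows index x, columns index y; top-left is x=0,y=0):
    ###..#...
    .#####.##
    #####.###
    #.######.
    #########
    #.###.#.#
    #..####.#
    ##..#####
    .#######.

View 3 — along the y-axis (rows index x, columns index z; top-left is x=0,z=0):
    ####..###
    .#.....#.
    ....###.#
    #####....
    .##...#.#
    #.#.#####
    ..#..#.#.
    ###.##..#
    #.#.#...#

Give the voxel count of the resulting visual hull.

voxel count = 190

full grid |V| = 729
[1] x-view keeps 58 columns → grid now 522
[2] z-view keeps 61 columns → grid now 393
[3] y-view keeps 42 columns → grid now 190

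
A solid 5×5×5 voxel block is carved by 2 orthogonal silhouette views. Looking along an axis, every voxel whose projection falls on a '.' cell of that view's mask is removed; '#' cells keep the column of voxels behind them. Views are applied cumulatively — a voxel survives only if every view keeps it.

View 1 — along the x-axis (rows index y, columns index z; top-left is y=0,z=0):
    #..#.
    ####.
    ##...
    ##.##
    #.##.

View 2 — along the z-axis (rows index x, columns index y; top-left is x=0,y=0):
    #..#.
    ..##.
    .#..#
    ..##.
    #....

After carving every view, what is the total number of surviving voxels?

27 voxels

before carving: 125 voxels (5×5×5)
carve view 1 (along x, YZ-mask fill 15/25): 75 voxels remain
carve view 2 (along z, XY-mask fill 9/25): 27 voxels remain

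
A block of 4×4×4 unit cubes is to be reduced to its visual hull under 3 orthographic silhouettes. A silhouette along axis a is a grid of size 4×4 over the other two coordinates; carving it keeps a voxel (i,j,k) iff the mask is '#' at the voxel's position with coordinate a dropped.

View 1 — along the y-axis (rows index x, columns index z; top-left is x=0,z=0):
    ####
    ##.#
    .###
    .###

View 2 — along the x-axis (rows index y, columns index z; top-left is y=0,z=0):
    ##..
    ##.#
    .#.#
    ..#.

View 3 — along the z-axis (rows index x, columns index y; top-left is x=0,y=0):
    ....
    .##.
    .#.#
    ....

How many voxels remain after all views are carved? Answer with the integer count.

start: 4×4×4 = 64 voxels
V1 y: intersect with XZ mask (13 set) -- 52 left
V2 x: intersect with YZ mask (8 set) -- 27 left
V3 z: intersect with XY mask (4 set) -- 8 left

remaining voxels: 8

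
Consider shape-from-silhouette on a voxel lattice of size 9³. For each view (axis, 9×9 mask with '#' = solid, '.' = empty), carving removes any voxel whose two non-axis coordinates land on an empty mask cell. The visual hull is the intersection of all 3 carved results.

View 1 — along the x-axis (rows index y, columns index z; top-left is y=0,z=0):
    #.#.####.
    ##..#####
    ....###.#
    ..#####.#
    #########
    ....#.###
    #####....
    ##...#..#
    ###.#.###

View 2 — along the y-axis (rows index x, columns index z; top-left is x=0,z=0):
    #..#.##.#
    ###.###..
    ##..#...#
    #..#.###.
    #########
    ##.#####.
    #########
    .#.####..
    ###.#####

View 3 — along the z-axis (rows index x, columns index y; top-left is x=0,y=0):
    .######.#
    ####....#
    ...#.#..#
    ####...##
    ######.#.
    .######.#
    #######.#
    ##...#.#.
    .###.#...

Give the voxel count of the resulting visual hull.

before carving: 729 voxels (9×9×9)
carve view 1 (along x, YZ-mask fill 52/81): 468 voxels remain
carve view 2 (along y, XZ-mask fill 58/81): 341 voxels remain
carve view 3 (along z, XY-mask fill 51/81): 222 voxels remain

remaining voxels: 222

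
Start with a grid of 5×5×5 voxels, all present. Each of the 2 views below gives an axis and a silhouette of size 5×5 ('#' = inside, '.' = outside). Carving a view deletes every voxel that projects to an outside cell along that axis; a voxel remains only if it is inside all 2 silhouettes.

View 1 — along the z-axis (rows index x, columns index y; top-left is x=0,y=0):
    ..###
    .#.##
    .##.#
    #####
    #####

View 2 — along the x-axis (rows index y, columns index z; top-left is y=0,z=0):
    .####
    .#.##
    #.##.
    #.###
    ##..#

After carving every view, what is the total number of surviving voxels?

full grid |V| = 125
  1. axis=2 (XY plane), |mask|=19  ⇒  voxels=95
  2. axis=0 (YZ plane), |mask|=17  ⇒  voxels=63

remaining voxels: 63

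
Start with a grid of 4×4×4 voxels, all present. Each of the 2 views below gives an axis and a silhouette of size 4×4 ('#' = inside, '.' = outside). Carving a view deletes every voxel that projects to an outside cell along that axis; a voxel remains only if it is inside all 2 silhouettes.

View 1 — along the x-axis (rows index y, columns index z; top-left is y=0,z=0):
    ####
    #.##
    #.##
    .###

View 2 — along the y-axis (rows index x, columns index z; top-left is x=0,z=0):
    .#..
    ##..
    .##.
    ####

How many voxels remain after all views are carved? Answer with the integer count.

|visual hull| = 26

start: 4×4×4 = 64 voxels
carve view 1 (along x, YZ-mask fill 13/16): 52 voxels remain
carve view 2 (along y, XZ-mask fill 9/16): 26 voxels remain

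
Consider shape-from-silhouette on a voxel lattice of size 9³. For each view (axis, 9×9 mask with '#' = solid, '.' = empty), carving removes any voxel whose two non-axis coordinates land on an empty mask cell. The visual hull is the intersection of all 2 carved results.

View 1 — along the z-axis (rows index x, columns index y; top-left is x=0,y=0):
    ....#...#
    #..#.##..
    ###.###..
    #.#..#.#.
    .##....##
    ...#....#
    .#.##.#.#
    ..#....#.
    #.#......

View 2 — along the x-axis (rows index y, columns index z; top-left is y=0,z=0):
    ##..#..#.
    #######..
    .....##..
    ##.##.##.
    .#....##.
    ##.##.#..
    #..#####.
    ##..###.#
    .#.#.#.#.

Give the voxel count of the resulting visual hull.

full grid |V| = 729
  1. axis=2 (XY plane), |mask|=31  ⇒  voxels=279
  2. axis=0 (YZ plane), |mask|=43  ⇒  voxels=141

|visual hull| = 141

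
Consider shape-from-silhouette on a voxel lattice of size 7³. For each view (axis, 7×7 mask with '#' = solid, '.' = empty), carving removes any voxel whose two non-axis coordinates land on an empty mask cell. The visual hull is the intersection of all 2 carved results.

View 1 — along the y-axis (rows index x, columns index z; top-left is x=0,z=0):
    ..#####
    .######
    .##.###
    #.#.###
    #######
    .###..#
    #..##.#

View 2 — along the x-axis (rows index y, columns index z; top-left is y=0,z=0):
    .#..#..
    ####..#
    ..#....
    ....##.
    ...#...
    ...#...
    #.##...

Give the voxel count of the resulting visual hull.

|visual hull| = 76

start: 7×7×7 = 343 voxels
[1] y-view keeps 36 columns → grid now 252
[2] x-view keeps 15 columns → grid now 76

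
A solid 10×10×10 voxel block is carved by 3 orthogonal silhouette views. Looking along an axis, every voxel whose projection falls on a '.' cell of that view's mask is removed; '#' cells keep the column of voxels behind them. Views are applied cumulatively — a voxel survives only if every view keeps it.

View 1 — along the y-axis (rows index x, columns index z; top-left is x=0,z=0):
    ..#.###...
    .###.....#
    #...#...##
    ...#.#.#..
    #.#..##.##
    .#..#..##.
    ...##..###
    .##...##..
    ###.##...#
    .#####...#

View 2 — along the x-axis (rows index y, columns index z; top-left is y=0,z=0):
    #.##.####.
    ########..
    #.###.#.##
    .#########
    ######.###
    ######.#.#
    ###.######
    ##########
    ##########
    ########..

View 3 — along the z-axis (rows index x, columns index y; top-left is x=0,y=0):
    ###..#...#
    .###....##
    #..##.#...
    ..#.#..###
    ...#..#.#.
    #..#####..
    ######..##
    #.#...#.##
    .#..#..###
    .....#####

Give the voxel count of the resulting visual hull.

remaining voxels: 203

start: 10×10×10 = 1000 voxels
after view 1 [y-axis, 46 of 100 cells solid] → remaining = 460
after view 2 [x-axis, 85 of 100 cells solid] → remaining = 392
after view 3 [z-axis, 51 of 100 cells solid] → remaining = 203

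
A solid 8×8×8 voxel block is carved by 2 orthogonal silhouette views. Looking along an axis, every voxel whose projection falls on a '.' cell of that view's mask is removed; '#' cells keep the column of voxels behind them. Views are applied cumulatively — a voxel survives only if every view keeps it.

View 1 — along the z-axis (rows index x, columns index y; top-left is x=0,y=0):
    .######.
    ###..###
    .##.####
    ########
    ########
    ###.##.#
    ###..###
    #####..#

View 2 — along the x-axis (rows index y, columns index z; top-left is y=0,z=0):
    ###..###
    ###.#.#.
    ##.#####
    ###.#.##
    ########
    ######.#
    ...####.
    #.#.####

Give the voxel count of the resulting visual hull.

319 voxels

initial block: 8^3 = 512
  1. axis=2 (XY plane), |mask|=52  ⇒  voxels=416
  2. axis=0 (YZ plane), |mask|=49  ⇒  voxels=319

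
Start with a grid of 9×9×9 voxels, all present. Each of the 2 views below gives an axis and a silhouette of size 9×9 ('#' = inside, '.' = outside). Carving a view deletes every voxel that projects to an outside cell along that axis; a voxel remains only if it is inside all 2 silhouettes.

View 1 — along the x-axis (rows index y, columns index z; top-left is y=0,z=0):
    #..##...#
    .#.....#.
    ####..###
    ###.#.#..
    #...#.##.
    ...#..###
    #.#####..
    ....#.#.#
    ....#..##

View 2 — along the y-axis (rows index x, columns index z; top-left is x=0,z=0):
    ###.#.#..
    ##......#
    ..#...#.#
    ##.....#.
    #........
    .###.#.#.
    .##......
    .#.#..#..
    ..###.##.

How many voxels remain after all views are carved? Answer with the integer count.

|visual hull| = 127

start: 9×9×9 = 729 voxels
[1] x-view keeps 38 columns → grid now 342
[2] y-view keeps 30 columns → grid now 127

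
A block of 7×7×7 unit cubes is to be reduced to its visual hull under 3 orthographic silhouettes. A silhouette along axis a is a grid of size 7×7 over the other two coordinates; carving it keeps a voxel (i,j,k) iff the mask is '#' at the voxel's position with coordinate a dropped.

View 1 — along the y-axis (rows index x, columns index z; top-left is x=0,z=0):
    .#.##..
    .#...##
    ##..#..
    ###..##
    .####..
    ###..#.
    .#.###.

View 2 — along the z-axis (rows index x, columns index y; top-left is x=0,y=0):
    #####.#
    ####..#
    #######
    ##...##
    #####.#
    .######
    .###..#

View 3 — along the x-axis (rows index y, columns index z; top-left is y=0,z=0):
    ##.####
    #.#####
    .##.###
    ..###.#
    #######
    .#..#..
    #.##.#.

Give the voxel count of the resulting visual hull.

start: 7×7×7 = 343 voxels
after view 1 [y-axis, 26 of 49 cells solid] → remaining = 182
after view 2 [z-axis, 38 of 49 cells solid] → remaining = 138
after view 3 [x-axis, 34 of 49 cells solid] → remaining = 92

|visual hull| = 92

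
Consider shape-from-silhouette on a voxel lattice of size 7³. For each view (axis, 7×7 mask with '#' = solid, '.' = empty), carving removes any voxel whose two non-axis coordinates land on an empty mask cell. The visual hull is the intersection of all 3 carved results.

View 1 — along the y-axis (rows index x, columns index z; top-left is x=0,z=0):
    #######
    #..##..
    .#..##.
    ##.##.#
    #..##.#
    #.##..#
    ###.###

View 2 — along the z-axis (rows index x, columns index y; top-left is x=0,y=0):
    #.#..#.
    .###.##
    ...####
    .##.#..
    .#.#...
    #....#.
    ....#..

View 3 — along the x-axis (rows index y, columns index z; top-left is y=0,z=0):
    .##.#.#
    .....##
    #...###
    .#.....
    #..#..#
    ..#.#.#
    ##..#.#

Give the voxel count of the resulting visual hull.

remaining voxels: 34

before carving: 343 voxels (7×7×7)
after view 1 [y-axis, 32 of 49 cells solid] → remaining = 224
after view 2 [z-axis, 20 of 49 cells solid] → remaining = 85
after view 3 [x-axis, 21 of 49 cells solid] → remaining = 34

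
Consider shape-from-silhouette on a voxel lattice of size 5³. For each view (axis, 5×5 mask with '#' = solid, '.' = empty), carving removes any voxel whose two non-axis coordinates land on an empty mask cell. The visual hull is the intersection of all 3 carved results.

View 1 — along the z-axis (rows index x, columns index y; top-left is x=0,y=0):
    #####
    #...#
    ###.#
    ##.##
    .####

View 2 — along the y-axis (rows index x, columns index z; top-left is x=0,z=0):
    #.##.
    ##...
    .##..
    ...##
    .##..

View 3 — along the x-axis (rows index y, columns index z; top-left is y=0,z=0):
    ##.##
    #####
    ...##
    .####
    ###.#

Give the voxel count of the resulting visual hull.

full grid |V| = 125
[1] z-view keeps 19 columns → grid now 95
[2] y-view keeps 11 columns → grid now 43
[3] x-view keeps 19 columns → grid now 32

voxel count = 32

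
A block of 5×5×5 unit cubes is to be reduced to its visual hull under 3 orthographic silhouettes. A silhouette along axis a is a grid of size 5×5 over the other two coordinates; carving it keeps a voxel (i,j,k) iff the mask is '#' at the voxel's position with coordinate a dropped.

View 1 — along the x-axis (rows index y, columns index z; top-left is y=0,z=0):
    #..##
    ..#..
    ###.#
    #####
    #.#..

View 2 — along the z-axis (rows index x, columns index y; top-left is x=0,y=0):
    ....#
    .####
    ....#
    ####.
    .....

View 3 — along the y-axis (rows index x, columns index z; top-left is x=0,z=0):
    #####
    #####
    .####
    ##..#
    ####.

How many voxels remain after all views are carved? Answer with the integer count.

full grid |V| = 125
after view 1 [x-axis, 15 of 25 cells solid] → remaining = 75
after view 2 [z-axis, 10 of 25 cells solid] → remaining = 29
after view 3 [y-axis, 21 of 25 cells solid] → remaining = 23

remaining voxels: 23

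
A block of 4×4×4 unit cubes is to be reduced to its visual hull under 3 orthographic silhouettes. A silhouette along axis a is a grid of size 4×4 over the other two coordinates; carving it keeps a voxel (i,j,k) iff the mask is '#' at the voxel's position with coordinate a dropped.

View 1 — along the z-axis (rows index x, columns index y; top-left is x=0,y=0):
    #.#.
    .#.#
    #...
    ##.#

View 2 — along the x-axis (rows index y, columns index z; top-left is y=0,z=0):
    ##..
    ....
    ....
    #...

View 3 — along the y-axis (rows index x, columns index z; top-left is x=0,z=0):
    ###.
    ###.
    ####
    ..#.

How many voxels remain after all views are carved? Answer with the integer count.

|visual hull| = 5

start: 4×4×4 = 64 voxels
V1 z: intersect with XY mask (8 set) -- 32 left
V2 x: intersect with YZ mask (3 set) -- 8 left
V3 y: intersect with XZ mask (11 set) -- 5 left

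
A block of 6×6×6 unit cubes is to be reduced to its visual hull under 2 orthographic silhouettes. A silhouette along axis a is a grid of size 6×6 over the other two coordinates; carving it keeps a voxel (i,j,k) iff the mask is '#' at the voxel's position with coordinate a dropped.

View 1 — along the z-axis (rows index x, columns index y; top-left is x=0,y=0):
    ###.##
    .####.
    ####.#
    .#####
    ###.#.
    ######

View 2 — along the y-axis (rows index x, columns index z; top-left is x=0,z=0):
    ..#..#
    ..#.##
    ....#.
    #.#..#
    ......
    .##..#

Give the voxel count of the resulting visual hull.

60 voxels

start: 6×6×6 = 216 voxels
step 1: project along z, AND mask (29/36) → |grid| = 174
step 2: project along y, AND mask (12/36) → |grid| = 60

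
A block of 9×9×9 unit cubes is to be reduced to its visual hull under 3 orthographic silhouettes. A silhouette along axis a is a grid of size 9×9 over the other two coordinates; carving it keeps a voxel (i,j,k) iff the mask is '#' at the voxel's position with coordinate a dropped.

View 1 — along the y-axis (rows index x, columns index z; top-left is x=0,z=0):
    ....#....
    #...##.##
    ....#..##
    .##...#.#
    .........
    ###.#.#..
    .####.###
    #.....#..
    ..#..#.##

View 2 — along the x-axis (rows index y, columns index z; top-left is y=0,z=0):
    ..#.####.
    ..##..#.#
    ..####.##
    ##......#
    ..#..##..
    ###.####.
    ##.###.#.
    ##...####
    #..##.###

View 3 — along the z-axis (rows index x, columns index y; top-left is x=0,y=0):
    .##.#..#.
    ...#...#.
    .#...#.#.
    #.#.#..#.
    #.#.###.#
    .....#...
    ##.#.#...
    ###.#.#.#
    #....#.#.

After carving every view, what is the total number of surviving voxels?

start: 9×9×9 = 729 voxels
V1 y: intersect with XZ mask (31 set) -- 279 left
V2 x: intersect with YZ mask (46 set) -- 161 left
V3 z: intersect with XY mask (33 set) -- 56 left

56 voxels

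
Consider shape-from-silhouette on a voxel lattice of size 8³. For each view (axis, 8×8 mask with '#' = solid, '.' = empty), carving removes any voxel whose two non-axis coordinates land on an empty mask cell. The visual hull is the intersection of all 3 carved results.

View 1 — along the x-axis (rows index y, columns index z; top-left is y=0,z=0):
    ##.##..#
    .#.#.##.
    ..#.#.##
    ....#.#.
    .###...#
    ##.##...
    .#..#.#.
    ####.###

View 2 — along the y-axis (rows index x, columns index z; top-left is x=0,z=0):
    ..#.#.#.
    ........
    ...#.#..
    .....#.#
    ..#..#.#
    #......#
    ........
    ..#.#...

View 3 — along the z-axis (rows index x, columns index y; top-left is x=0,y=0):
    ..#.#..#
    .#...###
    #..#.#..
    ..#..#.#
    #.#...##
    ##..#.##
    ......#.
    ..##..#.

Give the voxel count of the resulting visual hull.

start: 8×8×8 = 512 voxels
V1 x: intersect with YZ mask (33 set) -- 264 left
V2 y: intersect with XZ mask (14 set) -- 50 left
V3 z: intersect with XY mask (26 set) -- 26 left

|visual hull| = 26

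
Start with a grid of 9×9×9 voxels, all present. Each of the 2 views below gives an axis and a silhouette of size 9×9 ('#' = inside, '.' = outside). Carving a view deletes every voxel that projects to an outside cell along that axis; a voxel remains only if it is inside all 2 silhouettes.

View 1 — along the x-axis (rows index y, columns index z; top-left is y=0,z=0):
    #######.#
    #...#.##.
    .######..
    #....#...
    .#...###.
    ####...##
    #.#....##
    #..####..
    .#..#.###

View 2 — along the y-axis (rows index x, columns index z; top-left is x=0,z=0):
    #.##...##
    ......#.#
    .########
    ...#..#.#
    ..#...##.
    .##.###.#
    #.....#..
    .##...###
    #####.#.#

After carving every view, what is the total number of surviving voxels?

initial block: 9^3 = 729
after view 1 [x-axis, 44 of 81 cells solid] → remaining = 396
after view 2 [y-axis, 41 of 81 cells solid] → remaining = 199

voxel count = 199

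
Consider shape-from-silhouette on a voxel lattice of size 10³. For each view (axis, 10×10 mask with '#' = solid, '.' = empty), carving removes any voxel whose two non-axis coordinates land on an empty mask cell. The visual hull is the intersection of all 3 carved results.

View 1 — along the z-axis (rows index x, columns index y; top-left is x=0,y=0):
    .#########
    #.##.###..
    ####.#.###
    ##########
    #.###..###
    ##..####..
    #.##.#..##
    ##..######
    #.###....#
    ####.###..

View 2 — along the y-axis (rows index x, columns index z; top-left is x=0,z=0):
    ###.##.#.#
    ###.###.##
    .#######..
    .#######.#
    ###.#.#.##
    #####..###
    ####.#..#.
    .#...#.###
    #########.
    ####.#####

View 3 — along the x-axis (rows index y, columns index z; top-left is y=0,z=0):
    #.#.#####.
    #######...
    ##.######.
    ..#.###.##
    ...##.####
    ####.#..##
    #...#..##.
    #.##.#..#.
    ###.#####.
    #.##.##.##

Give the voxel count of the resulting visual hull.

remaining voxels: 338

before carving: 1000 voxels (10×10×10)
carve view 1 (along z, XY-mask fill 72/100): 720 voxels remain
carve view 2 (along y, XZ-mask fill 74/100): 528 voxels remain
carve view 3 (along x, YZ-mask fill 65/100): 338 voxels remain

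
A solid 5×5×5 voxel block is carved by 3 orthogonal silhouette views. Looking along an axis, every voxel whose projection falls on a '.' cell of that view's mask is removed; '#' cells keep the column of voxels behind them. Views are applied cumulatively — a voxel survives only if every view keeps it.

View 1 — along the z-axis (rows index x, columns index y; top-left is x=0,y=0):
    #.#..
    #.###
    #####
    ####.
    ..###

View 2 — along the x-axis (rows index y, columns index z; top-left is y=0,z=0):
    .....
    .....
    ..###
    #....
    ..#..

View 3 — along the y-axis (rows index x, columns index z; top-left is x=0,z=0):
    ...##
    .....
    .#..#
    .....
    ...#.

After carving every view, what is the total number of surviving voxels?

voxel count = 4

full grid |V| = 125
carve view 1 (along z, XY-mask fill 18/25): 90 voxels remain
carve view 2 (along x, YZ-mask fill 5/25): 22 voxels remain
carve view 3 (along y, XZ-mask fill 5/25): 4 voxels remain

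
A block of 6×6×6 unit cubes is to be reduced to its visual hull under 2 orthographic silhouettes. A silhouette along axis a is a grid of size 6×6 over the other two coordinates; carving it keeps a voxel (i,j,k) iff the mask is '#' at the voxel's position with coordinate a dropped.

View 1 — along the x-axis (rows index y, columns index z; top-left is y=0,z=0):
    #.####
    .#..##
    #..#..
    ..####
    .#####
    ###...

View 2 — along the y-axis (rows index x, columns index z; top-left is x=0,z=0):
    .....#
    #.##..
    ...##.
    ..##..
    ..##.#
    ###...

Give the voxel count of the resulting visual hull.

before carving: 216 voxels (6×6×6)
V1 x: intersect with YZ mask (22 set) -- 132 left
V2 y: intersect with XZ mask (14 set) -- 53 left

53 voxels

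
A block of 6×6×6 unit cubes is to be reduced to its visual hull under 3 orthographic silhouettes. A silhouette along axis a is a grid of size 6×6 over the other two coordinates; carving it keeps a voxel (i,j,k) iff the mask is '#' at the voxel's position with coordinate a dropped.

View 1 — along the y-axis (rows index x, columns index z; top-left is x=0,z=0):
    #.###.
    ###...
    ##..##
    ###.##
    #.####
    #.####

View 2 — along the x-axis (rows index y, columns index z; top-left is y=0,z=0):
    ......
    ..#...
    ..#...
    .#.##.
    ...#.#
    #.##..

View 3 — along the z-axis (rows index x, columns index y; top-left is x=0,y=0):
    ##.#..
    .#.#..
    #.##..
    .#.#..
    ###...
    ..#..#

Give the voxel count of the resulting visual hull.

remaining voxels: 16

start: 6×6×6 = 216 voxels
step 1: project along y, AND mask (26/36) → |grid| = 156
step 2: project along x, AND mask (10/36) → |grid| = 42
step 3: project along z, AND mask (15/36) → |grid| = 16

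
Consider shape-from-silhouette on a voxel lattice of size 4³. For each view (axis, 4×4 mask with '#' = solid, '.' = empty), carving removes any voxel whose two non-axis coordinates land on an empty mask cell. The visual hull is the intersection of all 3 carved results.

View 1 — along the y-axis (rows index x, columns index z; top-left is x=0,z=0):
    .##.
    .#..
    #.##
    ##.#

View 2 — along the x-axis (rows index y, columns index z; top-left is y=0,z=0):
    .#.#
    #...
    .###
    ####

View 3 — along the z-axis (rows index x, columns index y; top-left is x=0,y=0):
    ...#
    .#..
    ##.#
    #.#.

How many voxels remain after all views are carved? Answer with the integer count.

initial block: 4^3 = 64
[1] y-view keeps 9 columns → grid now 36
[2] x-view keeps 10 columns → grid now 23
[3] z-view keeps 7 columns → grid now 11

voxel count = 11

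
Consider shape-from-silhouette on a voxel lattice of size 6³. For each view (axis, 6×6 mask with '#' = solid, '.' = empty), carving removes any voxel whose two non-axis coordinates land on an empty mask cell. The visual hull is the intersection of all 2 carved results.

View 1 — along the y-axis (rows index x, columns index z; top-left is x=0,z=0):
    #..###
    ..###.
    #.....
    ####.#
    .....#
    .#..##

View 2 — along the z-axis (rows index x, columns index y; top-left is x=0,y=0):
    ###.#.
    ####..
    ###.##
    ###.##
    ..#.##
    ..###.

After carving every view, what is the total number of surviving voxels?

initial block: 6^3 = 216
  1. axis=1 (XZ plane), |mask|=17  ⇒  voxels=102
  2. axis=2 (XY plane), |mask|=24  ⇒  voxels=70

remaining voxels: 70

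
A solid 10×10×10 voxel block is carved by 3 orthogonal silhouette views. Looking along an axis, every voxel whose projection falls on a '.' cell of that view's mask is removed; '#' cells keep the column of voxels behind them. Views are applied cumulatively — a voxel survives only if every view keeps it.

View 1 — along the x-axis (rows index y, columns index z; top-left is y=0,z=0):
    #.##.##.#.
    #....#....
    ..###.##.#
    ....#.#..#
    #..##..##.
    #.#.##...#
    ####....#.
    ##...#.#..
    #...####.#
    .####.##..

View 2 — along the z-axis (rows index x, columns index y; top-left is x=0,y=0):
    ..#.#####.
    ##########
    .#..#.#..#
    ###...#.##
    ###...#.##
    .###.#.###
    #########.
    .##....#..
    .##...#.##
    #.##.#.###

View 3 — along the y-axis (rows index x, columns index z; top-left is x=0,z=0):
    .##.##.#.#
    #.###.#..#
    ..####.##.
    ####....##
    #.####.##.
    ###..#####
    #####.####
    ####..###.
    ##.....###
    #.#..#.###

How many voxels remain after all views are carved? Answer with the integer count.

|visual hull| = 206

start: 10×10×10 = 1000 voxels
after view 1 [x-axis, 48 of 100 cells solid] → remaining = 480
after view 2 [z-axis, 63 of 100 cells solid] → remaining = 306
after view 3 [y-axis, 66 of 100 cells solid] → remaining = 206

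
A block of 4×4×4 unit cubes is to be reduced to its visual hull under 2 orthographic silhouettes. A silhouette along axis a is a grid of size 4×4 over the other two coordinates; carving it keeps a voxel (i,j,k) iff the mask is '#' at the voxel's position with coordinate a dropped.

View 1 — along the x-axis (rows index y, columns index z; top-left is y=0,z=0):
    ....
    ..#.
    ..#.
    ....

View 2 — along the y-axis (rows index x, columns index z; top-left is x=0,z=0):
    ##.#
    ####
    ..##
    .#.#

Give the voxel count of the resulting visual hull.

before carving: 64 voxels (4×4×4)
after view 1 [x-axis, 2 of 16 cells solid] → remaining = 8
after view 2 [y-axis, 11 of 16 cells solid] → remaining = 4

4 voxels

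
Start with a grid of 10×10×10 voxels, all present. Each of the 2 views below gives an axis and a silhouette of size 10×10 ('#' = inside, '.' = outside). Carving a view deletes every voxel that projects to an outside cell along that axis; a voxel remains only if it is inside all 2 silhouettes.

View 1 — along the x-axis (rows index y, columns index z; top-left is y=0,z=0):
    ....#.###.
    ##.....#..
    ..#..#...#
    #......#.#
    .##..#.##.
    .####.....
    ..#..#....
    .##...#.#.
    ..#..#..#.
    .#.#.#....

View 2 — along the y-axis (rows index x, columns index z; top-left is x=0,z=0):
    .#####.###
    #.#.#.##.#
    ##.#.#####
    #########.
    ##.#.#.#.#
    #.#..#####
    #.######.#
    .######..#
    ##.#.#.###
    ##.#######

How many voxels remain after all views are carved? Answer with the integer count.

before carving: 1000 voxels (10×10×10)
[1] x-view keeps 34 columns → grid now 340
[2] y-view keeps 75 columns → grid now 252

|visual hull| = 252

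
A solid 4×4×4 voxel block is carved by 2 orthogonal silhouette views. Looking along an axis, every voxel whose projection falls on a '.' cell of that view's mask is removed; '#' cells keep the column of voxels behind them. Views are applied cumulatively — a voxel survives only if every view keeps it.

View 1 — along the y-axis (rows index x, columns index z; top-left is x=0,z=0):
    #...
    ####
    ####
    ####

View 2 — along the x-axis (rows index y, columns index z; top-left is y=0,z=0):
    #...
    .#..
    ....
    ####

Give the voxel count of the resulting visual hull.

before carving: 64 voxels (4×4×4)
V1 y: intersect with XZ mask (13 set) -- 52 left
V2 x: intersect with YZ mask (6 set) -- 20 left

voxel count = 20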